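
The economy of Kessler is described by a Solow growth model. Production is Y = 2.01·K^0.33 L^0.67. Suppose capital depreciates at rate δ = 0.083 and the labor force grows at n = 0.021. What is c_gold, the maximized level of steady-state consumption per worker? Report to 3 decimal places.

Capital per worker breaks even when investment replaces (n + δ)·k; here n + δ = 0.104.
At the golden rule the marginal product of capital equals n+δ: 0.33·2.01·k^(0.33−1) = 0.104. Solving, k_gold = (0.33·2.01/0.104)^(1/0.67) ≈ 15.8858.
y_gold = 2.01·15.8858^0.33 ≈ 5.0064.
c_gold = y_gold − (n+δ)·k_gold = 5.0064 − 0.104·15.8858 ≈ 3.3543.

c_gold ≈ 3.354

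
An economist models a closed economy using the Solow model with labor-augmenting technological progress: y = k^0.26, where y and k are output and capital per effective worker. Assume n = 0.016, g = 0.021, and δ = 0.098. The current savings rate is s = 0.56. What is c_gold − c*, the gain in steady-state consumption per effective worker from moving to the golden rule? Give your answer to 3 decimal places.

Δc ≈ 0.206

The effective depreciation rate is n + g + δ = 0.016 + 0.021 + 0.098 = 0.135.
Current steady state (s = 0.56): k* = (0.56/0.135)^(1/0.74) ≈ 6.8381, y* = 6.8381^0.26 ≈ 1.6485, c* = (1−0.56)·1.6485 ≈ 0.7253.
At the golden rule the marginal product of capital equals n+g+δ: 0.26·k^(0.26−1) = 0.135. Solving, k_gold = (0.26/0.135)^(1/0.74) ≈ 2.4246.
y_gold = 2.4246^0.26 ≈ 1.2590, c_gold = y_gold − 0.135·k_gold ≈ 0.9316.
Gain: Δc = 0.9316 − 0.7253 ≈ 0.2063.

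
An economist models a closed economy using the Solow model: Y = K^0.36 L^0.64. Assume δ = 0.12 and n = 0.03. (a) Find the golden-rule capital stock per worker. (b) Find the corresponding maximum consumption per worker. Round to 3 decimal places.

The effective depreciation rate is n + δ = 0.03 + 0.12 = 0.15.
At the golden rule the marginal product of capital equals n+δ: 0.36·k^(0.36−1) = 0.15. Solving, k_gold = (0.36/0.15)^(1/0.64) ≈ 3.9272.
y_gold = 3.9272^0.36 ≈ 1.6363; c_gold = y_gold − 0.15·k_gold ≈ 1.0472.

(a) k_gold ≈ 3.927; (b) c_gold ≈ 1.047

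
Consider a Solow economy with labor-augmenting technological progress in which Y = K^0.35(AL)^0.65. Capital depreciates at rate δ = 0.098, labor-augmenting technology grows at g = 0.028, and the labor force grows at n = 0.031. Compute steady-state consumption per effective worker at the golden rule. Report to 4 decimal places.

Break-even investment rate: n + g + δ = 0.031 + 0.028 + 0.098 = 0.157.
Golden rule sets MPK = n+g+δ: 0.35·k^(0.35−1) = 0.157, so k_gold = (0.35/0.157)^(1/0.65) ≈ 3.4328.
y_gold = 3.4328^0.35 ≈ 1.5398.
c_gold = y_gold − (n+g+δ)·k_gold = 1.5398 − 0.157·3.4328 ≈ 1.0009.

c_gold ≈ 1.0009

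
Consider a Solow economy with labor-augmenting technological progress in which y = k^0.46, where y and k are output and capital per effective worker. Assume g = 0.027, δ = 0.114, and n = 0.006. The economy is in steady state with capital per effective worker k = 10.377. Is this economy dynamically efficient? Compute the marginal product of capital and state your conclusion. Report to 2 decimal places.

The effective depreciation rate is n + g + δ = 0.006 + 0.027 + 0.114 = 0.147.
MPK = 0.46·k^(0.46−1) = 0.46·10.377^(-0.54) ≈ 0.1300.
MPK < 0.147, so the economy is dynamically inefficient (over-saving).

dynamically inefficient; MPK ≈ 0.13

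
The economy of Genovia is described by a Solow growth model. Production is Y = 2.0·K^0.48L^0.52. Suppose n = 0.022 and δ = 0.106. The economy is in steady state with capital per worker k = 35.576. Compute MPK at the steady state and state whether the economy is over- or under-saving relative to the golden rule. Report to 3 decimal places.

Break-even investment rate: n + δ = 0.022 + 0.106 = 0.128.
MPK = 0.48·2.0·k^(0.48−1) = 0.48·2.0·35.576^(-0.52) ≈ 0.1499.
MPK > 0.128, so the economy is dynamically efficient (under-saving).

under-saving; MPK ≈ 0.150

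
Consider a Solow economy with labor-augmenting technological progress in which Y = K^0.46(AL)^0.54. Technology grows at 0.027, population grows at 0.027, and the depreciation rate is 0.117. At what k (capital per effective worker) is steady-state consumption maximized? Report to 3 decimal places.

k_gold ≈ 6.250

Capital per effective worker breaks even when investment replaces (n + g + δ)·k; here n + g + δ = 0.171.
Setting f'(k) = n+g+δ gives 0.46·k^(0.46−1) = 0.171, hence k_gold = (0.46/0.171)^(1/0.54) ≈ 6.2496.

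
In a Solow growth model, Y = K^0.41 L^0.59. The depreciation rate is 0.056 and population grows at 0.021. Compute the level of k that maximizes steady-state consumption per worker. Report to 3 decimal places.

k_gold ≈ 17.022

Capital per worker breaks even when investment replaces (n + δ)·k; here n + δ = 0.077.
Golden rule sets MPK = n+δ: 0.41·k^(0.41−1) = 0.077, so k_gold = (0.41/0.077)^(1/0.59) ≈ 17.0218.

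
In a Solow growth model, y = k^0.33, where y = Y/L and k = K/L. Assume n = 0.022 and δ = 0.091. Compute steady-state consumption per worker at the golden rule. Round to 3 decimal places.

c_gold ≈ 1.136

n + δ = 0.022 + 0.091 = 0.113.
At the golden rule the marginal product of capital equals n+δ: 0.33·k^(0.33−1) = 0.113. Solving, k_gold = (0.33/0.113)^(1/0.67) ≈ 4.9509.
y_gold = 4.9509^0.33 ≈ 1.6953.
c_gold = y_gold − (n+δ)·k_gold = 1.6953 − 0.113·4.9509 ≈ 1.1358.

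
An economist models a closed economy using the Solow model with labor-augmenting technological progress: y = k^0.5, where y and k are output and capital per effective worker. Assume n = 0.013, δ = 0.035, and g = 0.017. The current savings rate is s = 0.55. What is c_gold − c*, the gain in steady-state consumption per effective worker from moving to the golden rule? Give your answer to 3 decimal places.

Δc ≈ 0.038

n + g + δ = 0.013 + 0.017 + 0.035 = 0.065.
Current steady state (s = 0.55): k* = (0.55/0.065)^(1/0.5) ≈ 71.5976, y* = 71.5976^0.5 ≈ 8.4615, c* = (1−0.55)·8.4615 ≈ 3.8077.
Setting f'(k) = n+g+δ gives 0.5·k^(0.5−1) = 0.065, hence k_gold = (0.5/0.065)^(1/0.5) ≈ 59.1716.
y_gold = 59.1716^0.5 ≈ 7.6923, c_gold = y_gold − 0.065·k_gold ≈ 3.8462.
Gain: Δc = 3.8462 − 3.8077 ≈ 0.0385.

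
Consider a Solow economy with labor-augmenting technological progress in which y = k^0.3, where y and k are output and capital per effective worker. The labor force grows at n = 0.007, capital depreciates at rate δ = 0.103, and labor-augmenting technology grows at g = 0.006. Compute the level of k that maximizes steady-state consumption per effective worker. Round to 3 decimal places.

k_gold ≈ 3.886

n + g + δ = 0.007 + 0.006 + 0.103 = 0.116.
Setting f'(k) = n+g+δ gives 0.3·k^(0.3−1) = 0.116, hence k_gold = (0.3/0.116)^(1/0.7) ≈ 3.8861.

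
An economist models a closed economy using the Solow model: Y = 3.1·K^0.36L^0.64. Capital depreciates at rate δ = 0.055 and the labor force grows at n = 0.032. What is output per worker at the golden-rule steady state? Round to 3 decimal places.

n + δ = 0.032 + 0.055 = 0.087.
Setting f'(k) = n+δ gives 0.36·3.1·k^(0.36−1) = 0.087, hence k_gold = (0.36·3.1/0.087)^(1/0.64) ≈ 53.8861.
Output: y_gold = 3.1·k_gold^0.36 = 3.1·53.8861^0.36 ≈ 13.0225.

y_gold ≈ 13.022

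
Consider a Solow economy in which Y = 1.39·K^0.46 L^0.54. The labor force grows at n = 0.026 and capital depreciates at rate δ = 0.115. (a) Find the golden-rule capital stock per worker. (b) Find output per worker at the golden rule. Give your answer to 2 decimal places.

(a) k_gold ≈ 16.44; (b) y_gold ≈ 5.04

The effective depreciation rate is n + δ = 0.026 + 0.115 = 0.141.
Maximizing c = f(k) − (n+δ)·k gives f'(k) = n+δ, i.e. 0.46·1.39·k^(0.46−1) = 0.141, so k_gold = (0.46·1.39/0.141)^(1/0.54) ≈ 16.4377.
y_gold = 1.39·16.4377^0.46 ≈ 5.0385.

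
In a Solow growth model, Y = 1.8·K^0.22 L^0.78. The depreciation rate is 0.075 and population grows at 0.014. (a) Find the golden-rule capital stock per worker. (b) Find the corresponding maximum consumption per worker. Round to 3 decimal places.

Break-even investment rate: n + δ = 0.014 + 0.075 = 0.089.
Maximizing c = f(k) − (n+δ)·k gives f'(k) = n+δ, i.e. 0.22·1.8·k^(0.22−1) = 0.089, so k_gold = (0.22·1.8/0.089)^(1/0.78) ≈ 6.7789.
y_gold = 1.8·6.7789^0.22 ≈ 2.7424; c_gold = y_gold − 0.089·k_gold ≈ 2.1391.

(a) k_gold ≈ 6.779; (b) c_gold ≈ 2.139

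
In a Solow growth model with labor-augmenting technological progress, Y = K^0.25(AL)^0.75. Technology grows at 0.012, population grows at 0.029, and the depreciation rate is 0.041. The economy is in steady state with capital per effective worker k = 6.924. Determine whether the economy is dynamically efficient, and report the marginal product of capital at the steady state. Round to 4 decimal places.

dynamically inefficient; MPK ≈ 0.0586

Break-even investment rate: n + g + δ = 0.029 + 0.012 + 0.041 = 0.082.
MPK = 0.25·k^(0.25−1) = 0.25·6.924^(-0.75) ≈ 0.0586.
MPK < 0.082, so the economy is dynamically inefficient (over-saving).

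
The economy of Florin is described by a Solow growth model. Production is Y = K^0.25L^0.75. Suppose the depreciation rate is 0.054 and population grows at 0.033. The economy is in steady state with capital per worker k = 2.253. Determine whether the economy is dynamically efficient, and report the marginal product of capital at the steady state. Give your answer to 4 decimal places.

The effective depreciation rate is n + δ = 0.033 + 0.054 = 0.087.
MPK = 0.25·k^(0.25−1) = 0.25·2.253^(-0.75) ≈ 0.1359.
MPK > 0.087, so the economy is dynamically efficient (under-saving).

dynamically efficient; MPK ≈ 0.1359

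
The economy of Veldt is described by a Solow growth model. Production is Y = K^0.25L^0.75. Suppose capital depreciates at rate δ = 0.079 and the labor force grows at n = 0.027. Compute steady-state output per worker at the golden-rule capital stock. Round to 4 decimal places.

y_gold ≈ 1.3311

The effective depreciation rate is n + δ = 0.027 + 0.079 = 0.106.
Golden rule sets MPK = n+δ: 0.25·k^(0.25−1) = 0.106, so k_gold = (0.25/0.106)^(1/0.75) ≈ 3.1394.
Output: y_gold = k_gold^0.25 = 3.1394^0.25 ≈ 1.3311.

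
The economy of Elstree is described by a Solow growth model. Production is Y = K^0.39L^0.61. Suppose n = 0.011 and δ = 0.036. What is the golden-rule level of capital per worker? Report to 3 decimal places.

k_gold ≈ 32.100

The effective depreciation rate is n + δ = 0.011 + 0.036 = 0.047.
Maximizing c = f(k) − (n+δ)·k gives f'(k) = n+δ, i.e. 0.39·k^(0.39−1) = 0.047, so k_gold = (0.39/0.047)^(1/0.61) ≈ 32.0998.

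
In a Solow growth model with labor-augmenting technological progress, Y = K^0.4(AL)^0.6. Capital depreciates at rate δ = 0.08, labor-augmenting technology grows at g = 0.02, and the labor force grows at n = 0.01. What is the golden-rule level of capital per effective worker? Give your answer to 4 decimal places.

The effective depreciation rate is n + g + δ = 0.01 + 0.02 + 0.08 = 0.11.
Golden rule sets MPK = n+g+δ: 0.4·k^(0.4−1) = 0.11, so k_gold = (0.4/0.11)^(1/0.6) ≈ 8.5990.

k_gold ≈ 8.5990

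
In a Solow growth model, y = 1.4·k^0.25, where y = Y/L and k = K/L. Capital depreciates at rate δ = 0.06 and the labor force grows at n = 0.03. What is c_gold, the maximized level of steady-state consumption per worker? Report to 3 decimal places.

c_gold ≈ 1.651

Capital per worker breaks even when investment replaces (n + δ)·k; here n + δ = 0.09.
At the golden rule the marginal product of capital equals n+δ: 0.25·1.4·k^(0.25−1) = 0.09. Solving, k_gold = (0.25·1.4/0.09)^(1/0.75) ≈ 6.1155.
y_gold = 1.4·6.1155^0.25 ≈ 2.2016.
c_gold = y_gold − (n+δ)·k_gold = 2.2016 − 0.09·6.1155 ≈ 1.6512.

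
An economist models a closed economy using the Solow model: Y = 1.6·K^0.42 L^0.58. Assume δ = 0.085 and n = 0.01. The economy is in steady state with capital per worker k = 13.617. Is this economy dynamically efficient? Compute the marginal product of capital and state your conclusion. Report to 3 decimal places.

Break-even investment rate: n + δ = 0.01 + 0.085 = 0.095.
MPK = 0.42·1.6·k^(0.42−1) = 0.42·1.6·13.617^(-0.58) ≈ 0.1478.
MPK > 0.095, so the economy is dynamically efficient (under-saving).

dynamically efficient; MPK ≈ 0.148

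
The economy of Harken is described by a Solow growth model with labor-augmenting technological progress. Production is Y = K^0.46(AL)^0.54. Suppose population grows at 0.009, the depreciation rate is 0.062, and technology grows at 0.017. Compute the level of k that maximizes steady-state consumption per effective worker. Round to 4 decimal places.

Capital per effective worker breaks even when investment replaces (n + g + δ)·k; here n + g + δ = 0.088.
At the golden rule the marginal product of capital equals n+g+δ: 0.46·k^(0.46−1) = 0.088. Solving, k_gold = (0.46/0.088)^(1/0.54) ≈ 21.3865.

k_gold ≈ 21.3865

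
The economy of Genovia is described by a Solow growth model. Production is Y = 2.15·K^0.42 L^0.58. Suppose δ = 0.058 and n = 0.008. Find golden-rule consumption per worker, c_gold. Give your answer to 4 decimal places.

Capital per worker breaks even when investment replaces (n + δ)·k; here n + δ = 0.066.
At the golden rule the marginal product of capital equals n+δ: 0.42·2.15·k^(0.42−1) = 0.066. Solving, k_gold = (0.42·2.15/0.066)^(1/0.58) ≈ 90.9638.
y_gold = 2.15·90.9638^0.42 ≈ 14.2943.
c_gold = y_gold − (n+δ)·k_gold = 14.2943 − 0.066·90.9638 ≈ 8.2907.

c_gold ≈ 8.2907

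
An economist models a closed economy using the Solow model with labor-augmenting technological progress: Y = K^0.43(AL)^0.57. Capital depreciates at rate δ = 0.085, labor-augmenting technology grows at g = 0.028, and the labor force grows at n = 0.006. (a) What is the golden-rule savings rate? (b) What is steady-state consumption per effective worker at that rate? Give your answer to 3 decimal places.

(a) s_gold = 0.430; (b) c_gold ≈ 1.502

Capital per effective worker breaks even when investment replaces (n + g + δ)·k; here n + g + δ = 0.119.
For Cobb-Douglas, s_gold equals capital's share: s_gold = 0.43.
Golden rule sets MPK = n+g+δ: 0.43·k^(0.43−1) = 0.119, so k_gold = (0.43/0.119)^(1/0.57) ≈ 9.5238.
y_gold = 9.5238^0.43 ≈ 2.6357; c_gold = (1−0.43)·y_gold ≈ 1.5023.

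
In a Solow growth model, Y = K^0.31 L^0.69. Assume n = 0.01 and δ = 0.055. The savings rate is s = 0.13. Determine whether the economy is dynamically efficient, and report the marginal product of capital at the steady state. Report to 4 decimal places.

Break-even investment rate: n + δ = 0.01 + 0.055 = 0.065.
Steady-state k*: s·k^0.31 = 0.065·k gives k* = (0.13/0.065)^(1/0.69) ≈ 2.7307.
MPK = 0.31·2.7307^(-0.69) ≈ 0.1550.
MPK > n+δ = 0.065, so the economy is dynamically efficient (under-saving).

dynamically efficient; MPK ≈ 0.1550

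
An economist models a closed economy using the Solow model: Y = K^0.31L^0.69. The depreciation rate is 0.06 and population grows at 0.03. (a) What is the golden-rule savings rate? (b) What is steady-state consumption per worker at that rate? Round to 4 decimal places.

(a) s_gold = 0.3100; (b) c_gold ≈ 1.2027

Break-even investment rate: n + δ = 0.03 + 0.06 = 0.09.
For Cobb-Douglas, s_gold equals capital's share: s_gold = 0.31.
Setting f'(k) = n+δ gives 0.31·k^(0.31−1) = 0.09, hence k_gold = (0.31/0.09)^(1/0.69) ≈ 6.0039.
y_gold = 6.0039^0.31 ≈ 1.7431; c_gold = (1−0.31)·y_gold ≈ 1.2027.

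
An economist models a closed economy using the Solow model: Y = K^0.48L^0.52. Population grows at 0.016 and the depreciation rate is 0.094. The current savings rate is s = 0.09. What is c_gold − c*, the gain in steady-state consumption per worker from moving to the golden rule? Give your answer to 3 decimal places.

Capital per worker breaks even when investment replaces (n + δ)·k; here n + δ = 0.11.
Current steady state (s = 0.09): k* = (0.09/0.11)^(1/0.52) ≈ 0.6798, y* = 0.6798^0.48 ≈ 0.8309, c* = (1−0.09)·0.8309 ≈ 0.7561.
At the golden rule the marginal product of capital equals n+δ: 0.48·k^(0.48−1) = 0.11. Solving, k_gold = (0.48/0.11)^(1/0.52) ≈ 17.0011.
y_gold = 17.0011^0.48 ≈ 3.8961, c_gold = y_gold − 0.11·k_gold ≈ 2.0260.
Gain: Δc = 2.0260 − 0.7561 ≈ 1.2698.

Δc ≈ 1.270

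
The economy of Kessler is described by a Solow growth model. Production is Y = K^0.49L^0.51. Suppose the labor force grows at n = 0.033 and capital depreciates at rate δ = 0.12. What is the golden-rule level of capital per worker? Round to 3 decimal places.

Capital per worker breaks even when investment replaces (n + δ)·k; here n + δ = 0.153.
Golden rule sets MPK = n+δ: 0.49·k^(0.49−1) = 0.153, so k_gold = (0.49/0.153)^(1/0.51) ≈ 9.7991.

k_gold ≈ 9.799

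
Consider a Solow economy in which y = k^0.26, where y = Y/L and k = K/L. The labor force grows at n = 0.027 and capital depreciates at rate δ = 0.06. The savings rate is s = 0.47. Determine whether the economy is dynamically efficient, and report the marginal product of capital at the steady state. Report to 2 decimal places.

The effective depreciation rate is n + δ = 0.027 + 0.06 = 0.087.
Steady-state k*: s·k^0.26 = 0.087·k gives k* = (0.47/0.087)^(1/0.74) ≈ 9.7717.
MPK = 0.26·9.7717^(-0.74) ≈ 0.0481.
MPK < n+δ = 0.087, so the economy is dynamically inefficient (over-saving).

dynamically inefficient; MPK ≈ 0.05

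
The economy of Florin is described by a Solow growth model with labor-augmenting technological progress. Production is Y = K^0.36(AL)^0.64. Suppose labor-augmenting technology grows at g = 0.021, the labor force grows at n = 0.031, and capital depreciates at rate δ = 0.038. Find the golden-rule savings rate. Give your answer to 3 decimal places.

n + g + δ = 0.031 + 0.021 + 0.038 = 0.09.
At the golden rule MPK = n+g+δ, and in any Cobb-Douglas steady state s = (n+g+δ)·k/y = MPK·k/y = capital's share 0.36.

s_gold = 0.360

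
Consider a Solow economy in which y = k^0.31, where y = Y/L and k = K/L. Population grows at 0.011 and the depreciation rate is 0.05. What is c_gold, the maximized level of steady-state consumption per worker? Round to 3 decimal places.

The effective depreciation rate is n + δ = 0.011 + 0.05 = 0.061.
Golden rule sets MPK = n+δ: 0.31·k^(0.31−1) = 0.061, so k_gold = (0.31/0.061)^(1/0.69) ≈ 10.5496.
y_gold = 10.5496^0.31 ≈ 2.0759.
c_gold = y_gold − (n+δ)·k_gold = 2.0759 − 0.061·10.5496 ≈ 1.4324.

c_gold ≈ 1.432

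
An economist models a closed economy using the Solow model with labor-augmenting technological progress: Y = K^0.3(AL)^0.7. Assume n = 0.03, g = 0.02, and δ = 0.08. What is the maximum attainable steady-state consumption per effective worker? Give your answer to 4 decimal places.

Break-even investment rate: n + g + δ = 0.03 + 0.02 + 0.08 = 0.13.
Golden rule sets MPK = n+g+δ: 0.3·k^(0.3−1) = 0.13, so k_gold = (0.3/0.13)^(1/0.7) ≈ 3.3024.
y_gold = 3.3024^0.3 ≈ 1.4310.
c_gold = y_gold − (n+g+δ)·k_gold = 1.4310 − 0.13·3.3024 ≈ 1.0017.

c_gold ≈ 1.0017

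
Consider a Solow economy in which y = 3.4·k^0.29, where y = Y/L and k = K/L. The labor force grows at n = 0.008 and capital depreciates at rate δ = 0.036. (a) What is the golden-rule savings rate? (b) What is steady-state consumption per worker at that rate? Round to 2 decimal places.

(a) s_gold = 0.29; (b) c_gold ≈ 8.60

Break-even investment rate: n + δ = 0.008 + 0.036 = 0.044.
For Cobb-Douglas, s_gold equals capital's share: s_gold = 0.29.
Maximizing c = f(k) − (n+δ)·k gives f'(k) = n+δ, i.e. 0.29·3.4·k^(0.29−1) = 0.044, so k_gold = (0.29·3.4/0.044)^(1/0.71) ≈ 79.8006.
y_gold = 3.4·79.8006^0.29 ≈ 12.1077; c_gold = (1−0.29)·y_gold ≈ 8.5964.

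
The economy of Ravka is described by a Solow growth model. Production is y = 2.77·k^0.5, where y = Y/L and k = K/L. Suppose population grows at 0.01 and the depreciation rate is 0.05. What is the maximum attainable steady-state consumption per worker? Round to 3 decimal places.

Capital per worker breaks even when investment replaces (n + δ)·k; here n + δ = 0.06.
At the golden rule the marginal product of capital equals n+δ: 0.5·2.77·k^(0.5−1) = 0.06. Solving, k_gold = (0.5·2.77/0.06)^(1/0.5) ≈ 532.8403.
y_gold = 2.77·532.8403^0.5 ≈ 63.9408.
c_gold = y_gold − (n+δ)·k_gold = 63.9408 − 0.06·532.8403 ≈ 31.9704.

c_gold ≈ 31.970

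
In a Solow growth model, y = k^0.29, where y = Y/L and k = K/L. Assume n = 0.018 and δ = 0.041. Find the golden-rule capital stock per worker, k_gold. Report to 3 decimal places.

n + δ = 0.018 + 0.041 = 0.059.
Setting f'(k) = n+δ gives 0.29·k^(0.29−1) = 0.059, hence k_gold = (0.29/0.059)^(1/0.71) ≈ 9.4191.

k_gold ≈ 9.419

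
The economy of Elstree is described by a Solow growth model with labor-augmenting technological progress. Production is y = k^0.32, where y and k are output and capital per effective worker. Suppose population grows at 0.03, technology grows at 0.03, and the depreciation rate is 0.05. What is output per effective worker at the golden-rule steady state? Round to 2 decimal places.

y_gold ≈ 1.65

Break-even investment rate: n + g + δ = 0.03 + 0.03 + 0.05 = 0.11.
At the golden rule the marginal product of capital equals n+g+δ: 0.32·k^(0.32−1) = 0.11. Solving, k_gold = (0.32/0.11)^(1/0.68) ≈ 4.8083.
Output: y_gold = k_gold^0.32 = 4.8083^0.32 ≈ 1.6529.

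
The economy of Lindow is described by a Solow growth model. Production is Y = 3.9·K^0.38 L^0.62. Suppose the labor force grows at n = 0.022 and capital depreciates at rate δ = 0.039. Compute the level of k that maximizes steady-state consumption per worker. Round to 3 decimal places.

The effective depreciation rate is n + δ = 0.022 + 0.039 = 0.061.
Golden rule sets MPK = n+δ: 0.38·3.9·k^(0.38−1) = 0.061, so k_gold = (0.38·3.9/0.061)^(1/0.62) ≈ 171.6750.

k_gold ≈ 171.675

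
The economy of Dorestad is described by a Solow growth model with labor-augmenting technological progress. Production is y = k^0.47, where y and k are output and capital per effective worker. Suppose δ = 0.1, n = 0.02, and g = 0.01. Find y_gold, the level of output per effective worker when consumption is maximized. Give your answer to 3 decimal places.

y_gold ≈ 3.126

n + g + δ = 0.02 + 0.01 + 0.1 = 0.13.
At the golden rule the marginal product of capital equals n+g+δ: 0.47·k^(0.47−1) = 0.13. Solving, k_gold = (0.47/0.13)^(1/0.53) ≈ 11.3011.
Output: y_gold = k_gold^0.47 = 11.3011^0.47 ≈ 3.1258.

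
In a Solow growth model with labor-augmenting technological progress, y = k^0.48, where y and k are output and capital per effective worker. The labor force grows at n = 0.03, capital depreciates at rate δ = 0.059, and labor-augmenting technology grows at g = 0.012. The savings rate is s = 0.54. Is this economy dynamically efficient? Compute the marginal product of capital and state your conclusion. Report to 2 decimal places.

Break-even investment rate: n + g + δ = 0.03 + 0.012 + 0.059 = 0.101.
Steady-state k*: s·k^0.48 = 0.101·k gives k* = (0.54/0.101)^(1/0.52) ≈ 25.1269.
MPK = 0.48·25.1269^(-0.52) ≈ 0.0898.
MPK < n+g+δ = 0.101, so the economy is dynamically inefficient (over-saving).

dynamically inefficient; MPK ≈ 0.09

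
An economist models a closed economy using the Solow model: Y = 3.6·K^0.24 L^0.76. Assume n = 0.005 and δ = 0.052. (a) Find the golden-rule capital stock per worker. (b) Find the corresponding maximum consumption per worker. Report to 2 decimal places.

n + δ = 0.005 + 0.052 = 0.057.
Setting f'(k) = n+δ gives 0.24·3.6·k^(0.24−1) = 0.057, hence k_gold = (0.24·3.6/0.057)^(1/0.76) ≈ 35.7662.
y_gold = 3.6·35.7662^0.24 ≈ 8.4945; c_gold = y_gold − 0.057·k_gold ≈ 6.4558.

(a) k_gold ≈ 35.77; (b) c_gold ≈ 6.46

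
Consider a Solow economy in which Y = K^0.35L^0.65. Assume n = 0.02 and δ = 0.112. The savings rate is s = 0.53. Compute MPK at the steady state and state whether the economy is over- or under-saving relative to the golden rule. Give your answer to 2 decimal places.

over-saving; MPK ≈ 0.09

Capital per worker breaks even when investment replaces (n + δ)·k; here n + δ = 0.132.
Steady-state k*: s·k^0.35 = 0.132·k gives k* = (0.53/0.132)^(1/0.65) ≈ 8.4874.
MPK = 0.35·8.4874^(-0.65) ≈ 0.0872.
MPK < n+δ = 0.132, so the economy is dynamically inefficient (over-saving).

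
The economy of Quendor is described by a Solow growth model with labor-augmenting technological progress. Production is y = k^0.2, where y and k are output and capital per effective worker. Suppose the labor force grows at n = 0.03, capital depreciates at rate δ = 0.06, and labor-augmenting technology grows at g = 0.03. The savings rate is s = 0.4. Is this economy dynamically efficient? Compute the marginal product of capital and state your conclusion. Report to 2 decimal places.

Break-even investment rate: n + g + δ = 0.03 + 0.03 + 0.06 = 0.12.
Steady-state k*: s·k^0.2 = 0.12·k gives k* = (0.4/0.12)^(1/0.8) ≈ 4.5040.
MPK = 0.2·4.5040^(-0.8) ≈ 0.0600.
MPK < n+g+δ = 0.12, so the economy is dynamically inefficient (over-saving).

dynamically inefficient; MPK ≈ 0.06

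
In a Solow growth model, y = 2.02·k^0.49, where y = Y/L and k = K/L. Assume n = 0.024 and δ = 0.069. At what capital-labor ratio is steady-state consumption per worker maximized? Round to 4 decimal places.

k_gold ≈ 103.2409

n + δ = 0.024 + 0.069 = 0.093.
At the golden rule the marginal product of capital equals n+δ: 0.49·2.02·k^(0.49−1) = 0.093. Solving, k_gold = (0.49·2.02/0.093)^(1/0.51) ≈ 103.2409.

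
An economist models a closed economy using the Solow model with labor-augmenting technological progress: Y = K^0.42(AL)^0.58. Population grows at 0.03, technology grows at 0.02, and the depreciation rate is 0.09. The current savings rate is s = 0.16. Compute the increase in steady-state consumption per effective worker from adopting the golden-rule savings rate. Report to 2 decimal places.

The effective depreciation rate is n + g + δ = 0.03 + 0.02 + 0.09 = 0.14.
Current steady state (s = 0.16): k* = (0.16/0.14)^(1/0.58) ≈ 1.2589, y* = 1.2589^0.42 ≈ 1.1015, c* = (1−0.16)·1.1015 ≈ 0.9253.
At the golden rule the marginal product of capital equals n+g+δ: 0.42·k^(0.42−1) = 0.14. Solving, k_gold = (0.42/0.14)^(1/0.58) ≈ 6.6470.
y_gold = 6.6470^0.42 ≈ 2.2157, c_gold = y_gold − 0.14·k_gold ≈ 1.2851.
Gain: Δc = 1.2851 − 0.9253 ≈ 0.3598.

Δc ≈ 0.36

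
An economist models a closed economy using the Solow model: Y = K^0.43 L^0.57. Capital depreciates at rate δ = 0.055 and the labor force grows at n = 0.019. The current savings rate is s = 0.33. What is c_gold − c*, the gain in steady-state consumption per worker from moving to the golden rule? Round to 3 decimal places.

Δc ≈ 0.080

n + δ = 0.019 + 0.055 = 0.074.
Current steady state (s = 0.33): k* = (0.33/0.074)^(1/0.57) ≈ 13.7750, y* = 13.7750^0.43 ≈ 3.0889, c* = (1−0.33)·3.0889 ≈ 2.0696.
Setting f'(k) = n+δ gives 0.43·k^(0.43−1) = 0.074, hence k_gold = (0.43/0.074)^(1/0.57) ≈ 21.9162.
y_gold = 21.9162^0.43 ≈ 3.7716, c_gold = y_gold − 0.074·k_gold ≈ 2.1498.
Gain: Δc = 2.1498 − 2.0696 ≈ 0.0802.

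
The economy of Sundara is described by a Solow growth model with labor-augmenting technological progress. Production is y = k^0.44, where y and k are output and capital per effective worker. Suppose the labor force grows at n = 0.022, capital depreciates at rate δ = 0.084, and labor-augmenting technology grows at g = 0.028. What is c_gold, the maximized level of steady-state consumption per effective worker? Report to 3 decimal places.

c_gold ≈ 1.425

Capital per effective worker breaks even when investment replaces (n + g + δ)·k; here n + g + δ = 0.134.
At the golden rule the marginal product of capital equals n+g+δ: 0.44·k^(0.44−1) = 0.134. Solving, k_gold = (0.44/0.134)^(1/0.56) ≈ 8.3570.
y_gold = 8.3570^0.44 ≈ 2.5451.
c_gold = y_gold − (n+g+δ)·k_gold = 2.5451 − 0.134·8.3570 ≈ 1.4252.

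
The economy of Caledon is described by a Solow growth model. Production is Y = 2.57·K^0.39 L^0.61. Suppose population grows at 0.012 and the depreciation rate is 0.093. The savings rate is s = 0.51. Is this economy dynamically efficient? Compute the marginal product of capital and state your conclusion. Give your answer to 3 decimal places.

dynamically inefficient; MPK ≈ 0.080

The effective depreciation rate is n + δ = 0.012 + 0.093 = 0.105.
Steady-state k*: s·A·k^0.39 = 0.105·k gives k* = (0.51·2.57/0.105)^(1/0.61) ≈ 62.6955.
MPK = 0.39·2.57·62.6955^(-0.61) ≈ 0.0803.
MPK < n+δ = 0.105, so the economy is dynamically inefficient (over-saving).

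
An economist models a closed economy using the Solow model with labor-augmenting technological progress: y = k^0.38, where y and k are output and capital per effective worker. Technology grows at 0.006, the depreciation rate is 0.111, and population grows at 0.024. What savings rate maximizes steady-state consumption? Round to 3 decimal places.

n + g + δ = 0.024 + 0.006 + 0.111 = 0.141.
At the golden rule MPK = n+g+δ, and in any Cobb-Douglas steady state s = (n+g+δ)·k/y = MPK·k/y = capital's share 0.38.

s_gold = 0.380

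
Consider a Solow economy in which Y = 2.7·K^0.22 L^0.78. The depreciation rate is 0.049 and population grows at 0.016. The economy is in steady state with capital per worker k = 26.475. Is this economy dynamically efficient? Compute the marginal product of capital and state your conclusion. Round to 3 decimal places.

Break-even investment rate: n + δ = 0.016 + 0.049 = 0.065.
MPK = 0.22·2.7·k^(0.22−1) = 0.22·2.7·26.475^(-0.78) ≈ 0.0461.
MPK < 0.065, so the economy is dynamically inefficient (over-saving).

dynamically inefficient; MPK ≈ 0.046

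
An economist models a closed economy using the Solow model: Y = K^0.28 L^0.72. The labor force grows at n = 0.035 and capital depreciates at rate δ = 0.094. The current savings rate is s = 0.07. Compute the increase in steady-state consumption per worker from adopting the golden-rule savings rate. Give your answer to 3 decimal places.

n + δ = 0.035 + 0.094 = 0.129.
Current steady state (s = 0.07): k* = (0.07/0.129)^(1/0.72) ≈ 0.4278, y* = 0.4278^0.28 ≈ 0.7884, c* = (1−0.07)·0.7884 ≈ 0.7332.
At the golden rule the marginal product of capital equals n+δ: 0.28·k^(0.28−1) = 0.129. Solving, k_gold = (0.28/0.129)^(1/0.72) ≈ 2.9340.
y_gold = 2.9340^0.28 ≈ 1.3517, c_gold = y_gold − 0.129·k_gold ≈ 0.9732.
Gain: Δc = 0.9732 − 0.7332 ≈ 0.2400.

Δc ≈ 0.240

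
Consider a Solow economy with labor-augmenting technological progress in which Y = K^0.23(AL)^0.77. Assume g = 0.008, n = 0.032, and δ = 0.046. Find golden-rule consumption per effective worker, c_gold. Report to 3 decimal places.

The effective depreciation rate is n + g + δ = 0.032 + 0.008 + 0.046 = 0.086.
Setting f'(k) = n+g+δ gives 0.23·k^(0.23−1) = 0.086, hence k_gold = (0.23/0.086)^(1/0.77) ≈ 3.5879.
y_gold = 3.5879^0.23 ≈ 1.3416.
c_gold = y_gold − (n+g+δ)·k_gold = 1.3416 − 0.086·3.5879 ≈ 1.0330.

c_gold ≈ 1.033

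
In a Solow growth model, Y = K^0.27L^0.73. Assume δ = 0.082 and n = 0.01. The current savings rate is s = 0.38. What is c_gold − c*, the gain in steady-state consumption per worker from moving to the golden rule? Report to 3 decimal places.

The effective depreciation rate is n + δ = 0.01 + 0.082 = 0.092.
Current steady state (s = 0.38): k* = (0.38/0.092)^(1/0.73) ≈ 6.9796, y* = 6.9796^0.27 ≈ 1.6898, c* = (1−0.38)·1.6898 ≈ 1.0477.
Golden rule sets MPK = n+δ: 0.27·k^(0.27−1) = 0.092, so k_gold = (0.27/0.092)^(1/0.73) ≈ 4.3703.
y_gold = 4.3703^0.27 ≈ 1.4892, c_gold = y_gold − 0.092·k_gold ≈ 1.0871.
Gain: Δc = 1.0871 − 1.0477 ≈ 0.0394.

Δc ≈ 0.039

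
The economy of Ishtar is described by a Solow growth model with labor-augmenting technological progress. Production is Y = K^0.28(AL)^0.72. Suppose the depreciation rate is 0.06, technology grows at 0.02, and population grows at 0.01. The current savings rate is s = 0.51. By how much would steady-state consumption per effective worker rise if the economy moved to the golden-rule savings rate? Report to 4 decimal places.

n + g + δ = 0.01 + 0.02 + 0.06 = 0.09.
Current steady state (s = 0.51): k* = (0.51/0.09)^(1/0.72) ≈ 11.1247, y* = 11.1247^0.28 ≈ 1.9632, c* = (1−0.51)·1.9632 ≈ 0.9620.
Golden rule sets MPK = n+g+δ: 0.28·k^(0.28−1) = 0.09, so k_gold = (0.28/0.09)^(1/0.72) ≈ 4.8373.
y_gold = 4.8373^0.28 ≈ 1.5549, c_gold = y_gold − 0.09·k_gold ≈ 1.1195.
Gain: Δc = 1.1195 − 0.9620 ≈ 0.1575.

Δc ≈ 0.1575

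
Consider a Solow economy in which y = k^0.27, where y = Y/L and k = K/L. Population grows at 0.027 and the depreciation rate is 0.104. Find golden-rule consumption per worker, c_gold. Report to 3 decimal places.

c_gold ≈ 0.954

Break-even investment rate: n + δ = 0.027 + 0.104 = 0.131.
Golden rule sets MPK = n+δ: 0.27·k^(0.27−1) = 0.131, so k_gold = (0.27/0.131)^(1/0.73) ≈ 2.6932.
y_gold = 2.6932^0.27 ≈ 1.3067.
c_gold = y_gold − (n+δ)·k_gold = 1.3067 − 0.131·2.6932 ≈ 0.9539.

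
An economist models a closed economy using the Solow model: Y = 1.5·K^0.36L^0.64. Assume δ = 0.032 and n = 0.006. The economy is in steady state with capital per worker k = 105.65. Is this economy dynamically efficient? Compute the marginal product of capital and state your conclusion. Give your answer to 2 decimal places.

dynamically inefficient; MPK ≈ 0.03

Break-even investment rate: n + δ = 0.006 + 0.032 = 0.038.
MPK = 0.36·1.5·k^(0.36−1) = 0.36·1.5·105.65^(-0.64) ≈ 0.0274.
MPK < 0.038, so the economy is dynamically inefficient (over-saving).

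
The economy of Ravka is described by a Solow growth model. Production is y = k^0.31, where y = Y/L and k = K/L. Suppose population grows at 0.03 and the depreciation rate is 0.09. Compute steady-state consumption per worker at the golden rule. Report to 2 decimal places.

c_gold ≈ 1.06

Break-even investment rate: n + δ = 0.03 + 0.09 = 0.12.
Setting f'(k) = n+δ gives 0.31·k^(0.31−1) = 0.12, hence k_gold = (0.31/0.12)^(1/0.69) ≈ 3.9570.
y_gold = 3.9570^0.31 ≈ 1.5317.
c_gold = y_gold − (n+δ)·k_gold = 1.5317 − 0.12·3.9570 ≈ 1.0569.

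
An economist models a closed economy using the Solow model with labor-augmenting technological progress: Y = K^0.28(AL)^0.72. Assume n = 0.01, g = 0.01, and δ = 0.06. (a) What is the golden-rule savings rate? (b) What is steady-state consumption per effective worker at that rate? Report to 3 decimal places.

Capital per effective worker breaks even when investment replaces (n + g + δ)·k; here n + g + δ = 0.08.
For Cobb-Douglas, s_gold equals capital's share: s_gold = 0.28.
Maximizing c = f(k) − (n+g+δ)·k gives f'(k) = n+g+δ, i.e. 0.28·k^(0.28−1) = 0.08, so k_gold = (0.28/0.08)^(1/0.72) ≈ 5.6971.
y_gold = 5.6971^0.28 ≈ 1.6277; c_gold = (1−0.28)·y_gold ≈ 1.1720.

(a) s_gold = 0.280; (b) c_gold ≈ 1.172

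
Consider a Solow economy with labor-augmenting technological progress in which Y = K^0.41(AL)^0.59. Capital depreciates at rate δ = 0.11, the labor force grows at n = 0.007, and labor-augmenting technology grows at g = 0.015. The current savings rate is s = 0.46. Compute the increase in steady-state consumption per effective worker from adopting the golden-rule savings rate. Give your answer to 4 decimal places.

n + g + δ = 0.007 + 0.015 + 0.11 = 0.132.
Current steady state (s = 0.46): k* = (0.46/0.132)^(1/0.59) ≈ 8.2977, y* = 8.2977^0.41 ≈ 2.3811, c* = (1−0.46)·2.3811 ≈ 1.2858.
At the golden rule the marginal product of capital equals n+g+δ: 0.41·k^(0.41−1) = 0.132. Solving, k_gold = (0.41/0.132)^(1/0.59) ≈ 6.8274.
y_gold = 6.8274^0.41 ≈ 2.1981, c_gold = y_gold − 0.132·k_gold ≈ 1.2969.
Gain: Δc = 1.2969 − 1.2858 ≈ 0.0111.

Δc ≈ 0.0111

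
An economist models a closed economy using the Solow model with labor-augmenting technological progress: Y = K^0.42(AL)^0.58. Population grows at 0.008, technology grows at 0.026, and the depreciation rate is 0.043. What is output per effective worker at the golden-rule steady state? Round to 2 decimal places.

n + g + δ = 0.008 + 0.026 + 0.043 = 0.077.
Maximizing c = f(k) − (n+g+δ)·k gives f'(k) = n+g+δ, i.e. 0.42·k^(0.42−1) = 0.077, so k_gold = (0.42/0.077)^(1/0.58) ≈ 18.6326.
Output: y_gold = k_gold^0.42 = 18.6326^0.42 ≈ 3.4160.

y_gold ≈ 3.42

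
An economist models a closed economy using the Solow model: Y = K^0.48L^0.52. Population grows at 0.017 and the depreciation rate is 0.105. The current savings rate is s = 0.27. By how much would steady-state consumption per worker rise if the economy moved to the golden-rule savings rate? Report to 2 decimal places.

The effective depreciation rate is n + δ = 0.017 + 0.105 = 0.122.
Current steady state (s = 0.27): k* = (0.27/0.122)^(1/0.52) ≈ 4.6075, y* = 4.6075^0.48 ≈ 2.0819, c* = (1−0.27)·2.0819 ≈ 1.5198.
Golden rule sets MPK = n+δ: 0.48·k^(0.48−1) = 0.122, so k_gold = (0.48/0.122)^(1/0.52) ≈ 13.9317.
y_gold = 13.9317^0.48 ≈ 3.5410, c_gold = y_gold − 0.122·k_gold ≈ 1.8413.
Gain: Δc = 1.8413 − 1.5198 ≈ 0.3215.

Δc ≈ 0.32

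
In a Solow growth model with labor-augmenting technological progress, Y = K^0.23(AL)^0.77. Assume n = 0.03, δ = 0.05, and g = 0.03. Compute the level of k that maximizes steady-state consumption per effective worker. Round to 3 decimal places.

k_gold ≈ 2.606

Break-even investment rate: n + g + δ = 0.03 + 0.03 + 0.05 = 0.11.
Golden rule sets MPK = n+g+δ: 0.23·k^(0.23−1) = 0.11, so k_gold = (0.23/0.11)^(1/0.77) ≈ 2.6063.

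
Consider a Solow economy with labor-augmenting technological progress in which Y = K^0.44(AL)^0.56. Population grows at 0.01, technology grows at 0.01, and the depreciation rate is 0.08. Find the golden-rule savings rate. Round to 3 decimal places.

s_gold = 0.440

n + g + δ = 0.01 + 0.01 + 0.08 = 0.1.
At the golden rule MPK = n+g+δ, and in any Cobb-Douglas steady state s = (n+g+δ)·k/y = MPK·k/y = capital's share 0.44.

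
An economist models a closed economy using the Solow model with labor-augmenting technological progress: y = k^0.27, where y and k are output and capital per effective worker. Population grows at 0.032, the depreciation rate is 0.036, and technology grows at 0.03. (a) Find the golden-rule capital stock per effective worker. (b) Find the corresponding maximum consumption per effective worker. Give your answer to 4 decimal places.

(a) k_gold ≈ 4.0080; (b) c_gold ≈ 1.0620

The effective depreciation rate is n + g + δ = 0.032 + 0.03 + 0.036 = 0.098.
At the golden rule the marginal product of capital equals n+g+δ: 0.27·k^(0.27−1) = 0.098. Solving, k_gold = (0.27/0.098)^(1/0.73) ≈ 4.0080.
y_gold = 4.0080^0.27 ≈ 1.4548; c_gold = y_gold − 0.098·k_gold ≈ 1.0620.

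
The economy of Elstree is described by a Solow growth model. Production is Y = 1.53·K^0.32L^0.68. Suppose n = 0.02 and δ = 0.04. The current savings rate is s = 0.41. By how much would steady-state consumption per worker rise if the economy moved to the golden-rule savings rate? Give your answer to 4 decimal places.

Capital per worker breaks even when investment replaces (n + δ)·k; here n + δ = 0.06.
Current steady state (s = 0.41): k* = (0.41·1.53/0.06)^(1/0.68) ≈ 31.5505, y* = 1.53·31.5505^0.32 ≈ 4.6171, c* = (1−0.41)·4.6171 ≈ 2.7241.
Maximizing c = f(k) − (n+δ)·k gives f'(k) = n+δ, i.e. 0.32·1.53·k^(0.32−1) = 0.06, so k_gold = (0.32·1.53/0.06)^(1/0.68) ≈ 21.9140.
y_gold = 1.53·21.9140^0.32 ≈ 4.1089, c_gold = y_gold − 0.06·k_gold ≈ 2.7940.
Gain: Δc = 2.7940 − 2.7241 ≈ 0.0699.

Δc ≈ 0.0699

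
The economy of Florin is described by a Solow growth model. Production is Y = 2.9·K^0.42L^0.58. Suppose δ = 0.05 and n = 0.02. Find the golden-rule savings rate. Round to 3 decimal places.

n + δ = 0.02 + 0.05 = 0.07.
At the golden rule MPK = n+δ, and in any Cobb-Douglas steady state s = (n+δ)·k/y = MPK·k/y = capital's share 0.42.

s_gold = 0.420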